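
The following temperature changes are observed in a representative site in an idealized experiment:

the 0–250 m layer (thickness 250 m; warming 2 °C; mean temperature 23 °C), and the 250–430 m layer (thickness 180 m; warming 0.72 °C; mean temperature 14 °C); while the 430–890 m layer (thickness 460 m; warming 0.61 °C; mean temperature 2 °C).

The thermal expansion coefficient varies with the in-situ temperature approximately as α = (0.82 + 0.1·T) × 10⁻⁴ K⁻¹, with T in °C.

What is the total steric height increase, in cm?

Layer 1: α = (0.82 + 0.1×23)×10⁻⁴ = 3.12×10⁻⁴ K⁻¹
Layer 2: α = (0.82 + 0.1×14)×10⁻⁴ = 2.22×10⁻⁴ K⁻¹
Layer 3: α = (0.82 + 0.1×2)×10⁻⁴ = 1.02×10⁻⁴ K⁻¹
Layer 1: 250 × 2 × 3.12×10⁻⁴ = 0.15600 m
Layer 2: 180 × 0.72 × 2.22×10⁻⁴ = 0.0287712 m
Layer 3: 0.61 × 460 × 1.02×10⁻⁴ = 0.0286212 m
Δh = 0.15600 + 0.0287712 + 0.0286212 = 0.2133924 m ≈ 21.3 cm

Δh = 21.3 cm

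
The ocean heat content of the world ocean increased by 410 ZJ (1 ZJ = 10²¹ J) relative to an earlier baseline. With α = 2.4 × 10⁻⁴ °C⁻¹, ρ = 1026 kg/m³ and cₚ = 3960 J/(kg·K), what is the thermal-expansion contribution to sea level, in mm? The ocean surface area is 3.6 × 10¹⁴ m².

Per unit area: Q = 410×10²¹ / (3.6×10¹⁴) ≈ 1.139×10⁹ J/m²
Δh = αQ/(ρcₚ) = 2.4×10⁻⁴ × 1.139×10⁹ / (1026 × 3960) ≈ 0.067281 m

about 67.3 mm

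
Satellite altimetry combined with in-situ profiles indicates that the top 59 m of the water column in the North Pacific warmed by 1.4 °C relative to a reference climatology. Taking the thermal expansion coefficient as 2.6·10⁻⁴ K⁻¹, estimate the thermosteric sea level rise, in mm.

about 21.5 mm

Δh = αΔT·H = 2.6×10⁻⁴ × 1.4 × 59 = 0.021476 m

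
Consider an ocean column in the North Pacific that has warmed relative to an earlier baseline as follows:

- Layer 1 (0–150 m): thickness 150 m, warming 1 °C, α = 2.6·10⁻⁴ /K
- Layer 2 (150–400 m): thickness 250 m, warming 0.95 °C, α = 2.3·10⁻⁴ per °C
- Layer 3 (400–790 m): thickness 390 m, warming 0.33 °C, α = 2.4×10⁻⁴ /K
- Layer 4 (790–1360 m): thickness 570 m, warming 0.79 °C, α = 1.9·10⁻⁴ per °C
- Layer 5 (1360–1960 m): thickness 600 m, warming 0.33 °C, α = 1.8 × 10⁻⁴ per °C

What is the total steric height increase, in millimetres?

about 246 mm

Layer 1: 1 × 150 × 2.6×10⁻⁴ = 0.03900 m
150–400 m: 250 × 0.95 × 2.3×10⁻⁴ = 0.054625 m
0.33 × 390 × 2.4×10⁻⁴ = 0.030888 m
790–1360 m: 1.9×10⁻⁴ × 570 × 0.79 = 0.085557 m
Layer 5: 1.8×10⁻⁴ × 600 × 0.33 = 0.03564 m
Δh = 0.03900 + 0.054625 + 0.030888 + 0.085557 + 0.03564 = 0.24571 m ≈ 246 mm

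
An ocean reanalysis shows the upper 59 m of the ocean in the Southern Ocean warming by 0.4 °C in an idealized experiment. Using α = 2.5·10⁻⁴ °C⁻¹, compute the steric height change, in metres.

about 0.0059 m

Δh = αΔT·H = 2.5×10⁻⁴ × 0.4 × 59 = 0.00590 m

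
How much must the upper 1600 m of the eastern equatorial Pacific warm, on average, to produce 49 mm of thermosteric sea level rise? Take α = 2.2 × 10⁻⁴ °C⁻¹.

about 0.14 °C

ΔT = Δh/(αH) = 0.049 / (2.2×10⁻⁴ × 1600) ≈ 0.1392 °C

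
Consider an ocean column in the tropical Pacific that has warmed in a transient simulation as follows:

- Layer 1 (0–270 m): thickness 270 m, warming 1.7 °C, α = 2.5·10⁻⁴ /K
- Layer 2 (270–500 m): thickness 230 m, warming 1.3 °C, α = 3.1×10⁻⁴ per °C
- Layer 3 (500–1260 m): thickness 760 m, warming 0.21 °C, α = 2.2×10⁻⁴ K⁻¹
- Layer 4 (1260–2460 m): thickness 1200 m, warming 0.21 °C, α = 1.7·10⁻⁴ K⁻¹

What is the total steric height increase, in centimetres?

28.5 cm

Layer 1: 1.7 × 2.5×10⁻⁴ × 270 = 0.11475 m
3.1×10⁻⁴ × 230 × 1.3 = 0.09269 m
Layer 3: 760 × 2.2×10⁻⁴ × 0.21 = 0.035112 m
1260–2460 m: 0.21 × 1200 × 1.7×10⁻⁴ = 0.04284 m
Δh = 0.11475 + 0.09269 + 0.035112 + 0.04284 = 0.285392 m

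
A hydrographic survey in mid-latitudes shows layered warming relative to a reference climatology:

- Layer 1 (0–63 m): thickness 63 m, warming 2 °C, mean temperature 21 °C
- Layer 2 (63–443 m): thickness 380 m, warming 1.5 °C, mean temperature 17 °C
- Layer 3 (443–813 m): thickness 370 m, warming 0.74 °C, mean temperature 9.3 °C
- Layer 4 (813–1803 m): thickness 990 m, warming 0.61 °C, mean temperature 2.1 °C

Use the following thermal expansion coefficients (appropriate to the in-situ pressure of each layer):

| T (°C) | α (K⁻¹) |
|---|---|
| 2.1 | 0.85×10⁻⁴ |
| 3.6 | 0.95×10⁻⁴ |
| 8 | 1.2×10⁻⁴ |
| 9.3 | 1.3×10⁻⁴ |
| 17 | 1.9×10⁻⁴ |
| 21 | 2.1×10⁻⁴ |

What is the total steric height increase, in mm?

Δh = 222 mm

Layer 1 at 21 °C → α = 2.1×10⁻⁴ K⁻¹
Layer 2 at 17 °C → α = 1.9×10⁻⁴ K⁻¹
Layer 3 at 9.3 °C → α = 1.3×10⁻⁴ K⁻¹
Layer 4 at 2.1 °C → α = 0.85×10⁻⁴ K⁻¹
0–63 m: 2 × 63 × 2.1×10⁻⁴ = 0.02646 m
63–443 m: 380 × 1.9×10⁻⁴ × 1.5 = 0.10830 m
Layer 3: 1.3×10⁻⁴ × 0.74 × 370 = 0.035594 m
813–1803 m: 0.85×10⁻⁴ × 990 × 0.61 = 0.0513315 m
Δh = 0.02646 + 0.10830 + 0.035594 + 0.0513315 = 0.2216855 m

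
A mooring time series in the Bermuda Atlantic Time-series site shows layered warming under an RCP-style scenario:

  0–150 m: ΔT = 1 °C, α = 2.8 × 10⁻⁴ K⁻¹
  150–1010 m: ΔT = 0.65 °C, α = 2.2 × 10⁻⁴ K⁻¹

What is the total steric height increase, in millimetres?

0–150 m: 2.8×10⁻⁴ × 1 × 150 = 0.04200 m
150–1010 m: 0.65 × 860 × 2.2×10⁻⁴ = 0.12298 m
Δh = 0.04200 + 0.12298 = 0.16498 m ≈ 165 mm

165 mm of thermosteric rise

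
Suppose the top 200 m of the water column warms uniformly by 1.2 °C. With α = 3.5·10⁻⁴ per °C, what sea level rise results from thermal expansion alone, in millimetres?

Δh = αΔT·H = 3.5×10⁻⁴ × 1.2 × 200 = 0.08400 m

84.0 mm of thermosteric rise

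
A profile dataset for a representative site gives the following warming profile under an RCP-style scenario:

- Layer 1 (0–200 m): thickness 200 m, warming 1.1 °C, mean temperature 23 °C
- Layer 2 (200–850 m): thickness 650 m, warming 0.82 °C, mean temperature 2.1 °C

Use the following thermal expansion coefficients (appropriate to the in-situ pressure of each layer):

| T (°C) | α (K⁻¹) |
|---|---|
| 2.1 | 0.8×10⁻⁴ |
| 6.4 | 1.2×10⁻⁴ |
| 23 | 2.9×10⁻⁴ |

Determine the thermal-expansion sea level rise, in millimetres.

Layer 1 at 23 °C → α = 2.9×10⁻⁴ K⁻¹
Layer 2 at 2.1 °C → α = 0.8×10⁻⁴ K⁻¹
Layer 1: 1.1 × 200 × 2.9×10⁻⁴ = 0.06380 m
0.8×10⁻⁴ × 0.82 × 650 = 0.04264 m
Δh = 0.06380 + 0.04264 = 0.10644 m

106 mm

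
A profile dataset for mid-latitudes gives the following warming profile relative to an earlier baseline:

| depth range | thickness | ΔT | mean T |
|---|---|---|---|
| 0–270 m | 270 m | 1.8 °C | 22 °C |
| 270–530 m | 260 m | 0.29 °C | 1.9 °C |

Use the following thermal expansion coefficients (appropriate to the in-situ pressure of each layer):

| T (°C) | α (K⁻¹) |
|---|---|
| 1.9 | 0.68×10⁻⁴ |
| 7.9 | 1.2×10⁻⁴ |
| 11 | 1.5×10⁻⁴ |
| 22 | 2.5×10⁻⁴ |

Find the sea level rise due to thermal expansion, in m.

Layer 1 at 22 °C → α = 2.5×10⁻⁴ K⁻¹
Layer 2 at 1.9 °C → α = 0.68×10⁻⁴ K⁻¹
Layer 1: 1.8 × 270 × 2.5×10⁻⁴ = 0.12150 m
0.68×10⁻⁴ × 0.29 × 260 = 0.0051272 m
Δh = 0.12150 + 0.0051272 = 0.1266272 m ≈ 0.127 m

about 0.127 m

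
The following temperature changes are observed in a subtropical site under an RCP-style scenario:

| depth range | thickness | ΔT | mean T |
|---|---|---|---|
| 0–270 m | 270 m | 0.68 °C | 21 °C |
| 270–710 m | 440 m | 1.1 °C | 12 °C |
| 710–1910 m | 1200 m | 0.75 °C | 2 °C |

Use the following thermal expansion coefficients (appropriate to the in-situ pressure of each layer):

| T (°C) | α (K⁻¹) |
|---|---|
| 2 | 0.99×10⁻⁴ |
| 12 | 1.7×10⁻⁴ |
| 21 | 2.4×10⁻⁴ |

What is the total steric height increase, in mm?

Layer 1 at 21 °C → α = 2.4×10⁻⁴ K⁻¹
Layer 2 at 12 °C → α = 1.7×10⁻⁴ K⁻¹
Layer 3 at 2 °C → α = 0.99×10⁻⁴ K⁻¹
0–270 m: 2.4×10⁻⁴ × 0.68 × 270 = 0.044064 m
1.7×10⁻⁴ × 440 × 1.1 = 0.08228 m
0.75 × 0.99×10⁻⁴ × 1200 = 0.08910 m
Δh = 0.044064 + 0.08228 + 0.08910 = 0.215444 m

Δh = 215 mm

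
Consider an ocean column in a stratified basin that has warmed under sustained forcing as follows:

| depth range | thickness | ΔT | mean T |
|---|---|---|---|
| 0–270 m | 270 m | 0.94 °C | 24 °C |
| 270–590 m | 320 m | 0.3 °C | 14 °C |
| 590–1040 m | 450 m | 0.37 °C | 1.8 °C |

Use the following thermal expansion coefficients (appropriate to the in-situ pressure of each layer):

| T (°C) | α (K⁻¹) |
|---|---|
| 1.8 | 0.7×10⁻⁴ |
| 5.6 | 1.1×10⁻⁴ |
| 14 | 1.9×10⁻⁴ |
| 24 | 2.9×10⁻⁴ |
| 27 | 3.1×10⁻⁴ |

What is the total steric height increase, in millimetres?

Δh = 103 mm

Layer 1 at 24 °C → α = 2.9×10⁻⁴ K⁻¹
Layer 2 at 14 °C → α = 1.9×10⁻⁴ K⁻¹
Layer 3 at 1.8 °C → α = 0.7×10⁻⁴ K⁻¹
2.9×10⁻⁴ × 270 × 0.94 = 0.073602 m
1.9×10⁻⁴ × 0.3 × 320 = 0.01824 m
0.37 × 0.7×10⁻⁴ × 450 = 0.011655 m
Δh = 0.073602 + 0.01824 + 0.011655 = 0.103497 m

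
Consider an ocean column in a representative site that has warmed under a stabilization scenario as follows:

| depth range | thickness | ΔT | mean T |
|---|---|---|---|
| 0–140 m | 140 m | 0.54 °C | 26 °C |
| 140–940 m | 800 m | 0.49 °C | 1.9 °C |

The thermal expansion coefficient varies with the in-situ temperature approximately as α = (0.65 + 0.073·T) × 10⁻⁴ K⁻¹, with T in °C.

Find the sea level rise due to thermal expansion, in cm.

Layer 1: α = (0.65 + 0.073×26)×10⁻⁴ = 2.548×10⁻⁴ K⁻¹
Layer 2: α = (0.65 + 0.073×1.9)×10⁻⁴ = 0.7887×10⁻⁴ K⁻¹
0–140 m: 140 × 0.54 × 2.548×10⁻⁴ = 0.01926288 m
Layer 2: 0.49 × 800 × 0.7887×10⁻⁴ = 0.03091704 m
Δh = 0.01926288 + 0.03091704 = 0.05017992 m

5.0 cm of thermosteric rise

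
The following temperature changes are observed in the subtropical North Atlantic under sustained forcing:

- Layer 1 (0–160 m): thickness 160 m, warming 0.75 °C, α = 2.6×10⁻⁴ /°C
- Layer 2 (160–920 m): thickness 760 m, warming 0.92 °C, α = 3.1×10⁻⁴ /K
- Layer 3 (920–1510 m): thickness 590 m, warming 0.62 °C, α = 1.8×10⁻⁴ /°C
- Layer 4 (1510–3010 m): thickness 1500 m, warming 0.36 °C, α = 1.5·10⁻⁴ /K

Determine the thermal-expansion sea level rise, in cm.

Layer 1: 2.6×10⁻⁴ × 0.75 × 160 = 0.03120 m
160–920 m: 0.92 × 3.1×10⁻⁴ × 760 = 0.216752 m
920–1510 m: 590 × 1.8×10⁻⁴ × 0.62 = 0.065844 m
1.5×10⁻⁴ × 0.36 × 1500 = 0.08100 m
Δh = 0.03120 + 0.216752 + 0.065844 + 0.08100 = 0.394796 m ≈ 39 cm

about 39 cm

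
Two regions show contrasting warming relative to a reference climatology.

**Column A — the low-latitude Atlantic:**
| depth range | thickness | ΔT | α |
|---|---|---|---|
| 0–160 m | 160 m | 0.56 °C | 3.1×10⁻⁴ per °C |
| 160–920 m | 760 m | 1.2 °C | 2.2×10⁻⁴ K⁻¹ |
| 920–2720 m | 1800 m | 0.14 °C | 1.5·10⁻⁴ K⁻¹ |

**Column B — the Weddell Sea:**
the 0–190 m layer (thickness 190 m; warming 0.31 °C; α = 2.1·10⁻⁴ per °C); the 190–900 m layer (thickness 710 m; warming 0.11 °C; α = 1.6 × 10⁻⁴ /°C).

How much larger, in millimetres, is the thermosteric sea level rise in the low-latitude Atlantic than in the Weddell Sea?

A 0–160 m: 160 × 0.56 × 3.1×10⁻⁴ = 0.027776 m
A Layer 2: 1.2 × 2.2×10⁻⁴ × 760 = 0.20064 m
A Layer 3: 1.5×10⁻⁴ × 0.14 × 1800 = 0.03780 m
A total: 0.266216 m
B Layer 1: 0.31 × 190 × 2.1×10⁻⁴ = 0.012369 m
B 190–900 m: 0.11 × 1.6×10⁻⁴ × 710 = 0.012496 m
B total: 0.024865 m
Difference: 0.266216 − 0.024865 = 0.241351 m

Δh_A − Δh_B ≈ 240 mm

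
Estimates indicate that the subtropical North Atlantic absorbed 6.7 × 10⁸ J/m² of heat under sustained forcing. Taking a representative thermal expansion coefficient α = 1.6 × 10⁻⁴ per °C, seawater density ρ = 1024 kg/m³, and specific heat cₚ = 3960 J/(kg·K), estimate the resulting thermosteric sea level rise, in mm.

Δh = αQ/(ρcₚ) = 1.6×10⁻⁴ × 6.7×10⁸ / (1024 × 3960) ≈ 0.026436 m

26.4 mm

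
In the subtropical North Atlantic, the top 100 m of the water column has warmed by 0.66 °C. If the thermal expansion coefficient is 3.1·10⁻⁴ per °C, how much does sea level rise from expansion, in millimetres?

20 mm

Δh = αΔT·H = 3.1×10⁻⁴ × 0.66 × 100 = 0.02046 m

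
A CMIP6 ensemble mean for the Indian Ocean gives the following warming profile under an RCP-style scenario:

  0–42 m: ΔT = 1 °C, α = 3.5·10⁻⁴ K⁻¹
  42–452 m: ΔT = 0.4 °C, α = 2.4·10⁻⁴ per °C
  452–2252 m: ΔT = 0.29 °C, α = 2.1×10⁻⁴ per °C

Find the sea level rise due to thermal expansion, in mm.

42 × 1 × 3.5×10⁻⁴ = 0.01470 m
42–452 m: 0.4 × 410 × 2.4×10⁻⁴ = 0.03936 m
1800 × 2.1×10⁻⁴ × 0.29 = 0.10962 m
Δh = 0.01470 + 0.03936 + 0.10962 = 0.16368 m

164 mm of thermosteric rise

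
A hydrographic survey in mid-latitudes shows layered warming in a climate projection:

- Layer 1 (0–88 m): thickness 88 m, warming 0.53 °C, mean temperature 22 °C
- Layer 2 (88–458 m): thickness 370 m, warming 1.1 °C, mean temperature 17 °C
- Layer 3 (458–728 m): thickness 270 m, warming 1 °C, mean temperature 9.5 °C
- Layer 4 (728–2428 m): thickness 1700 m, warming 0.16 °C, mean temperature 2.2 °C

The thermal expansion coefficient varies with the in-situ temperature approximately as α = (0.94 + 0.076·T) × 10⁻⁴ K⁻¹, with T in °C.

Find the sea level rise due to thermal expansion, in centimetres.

Δh = 18 cm

Layer 1: α = (0.94 + 0.076×22)×10⁻⁴ = 2.612×10⁻⁴ K⁻¹
Layer 2: α = (0.94 + 0.076×17)×10⁻⁴ = 2.232×10⁻⁴ K⁻¹
Layer 3: α = (0.94 + 0.076×9.5)×10⁻⁴ = 1.662×10⁻⁴ K⁻¹
Layer 4: α = (0.94 + 0.076×2.2)×10⁻⁴ = 1.1072×10⁻⁴ K⁻¹
88 × 2.612×10⁻⁴ × 0.53 = 0.012182368 m
1.1 × 370 × 2.232×10⁻⁴ = 0.0908424 m
1.662×10⁻⁴ × 1 × 270 = 0.044874 m
728–2428 m: 0.16 × 1.1072×10⁻⁴ × 1700 = 0.03011584 m
Δh = 0.012182368 + 0.0908424 + 0.044874 + 0.03011584 = 0.178014608 m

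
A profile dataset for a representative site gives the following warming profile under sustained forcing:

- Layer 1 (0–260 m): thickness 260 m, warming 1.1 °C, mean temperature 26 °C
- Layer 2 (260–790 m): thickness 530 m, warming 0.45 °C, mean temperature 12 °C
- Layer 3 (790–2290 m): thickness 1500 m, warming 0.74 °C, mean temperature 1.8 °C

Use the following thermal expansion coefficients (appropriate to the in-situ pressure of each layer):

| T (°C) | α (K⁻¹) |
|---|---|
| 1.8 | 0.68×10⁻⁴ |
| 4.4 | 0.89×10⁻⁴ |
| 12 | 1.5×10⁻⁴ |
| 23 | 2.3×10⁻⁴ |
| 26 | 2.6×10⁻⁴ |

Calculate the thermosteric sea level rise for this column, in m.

Layer 1 at 26 °C → α = 2.6×10⁻⁴ K⁻¹
Layer 2 at 12 °C → α = 1.5×10⁻⁴ K⁻¹
Layer 3 at 1.8 °C → α = 0.68×10⁻⁴ K⁻¹
0–260 m: 1.1 × 260 × 2.6×10⁻⁴ = 0.07436 m
1.5×10⁻⁴ × 530 × 0.45 = 0.035775 m
790–2290 m: 1500 × 0.68×10⁻⁴ × 0.74 = 0.07548 m
Δh = 0.07436 + 0.035775 + 0.07548 = 0.185615 m

0.186 m of thermosteric rise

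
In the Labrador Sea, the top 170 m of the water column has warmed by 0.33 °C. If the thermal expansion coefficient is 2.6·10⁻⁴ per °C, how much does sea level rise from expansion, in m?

Δh = αΔT·H = 2.6×10⁻⁴ × 0.33 × 170 = 0.014586 m

Δh ≈ 0.015 m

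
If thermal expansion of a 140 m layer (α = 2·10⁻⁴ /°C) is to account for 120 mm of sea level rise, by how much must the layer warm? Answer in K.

ΔT = Δh/(αH) = 0.12 / (2×10⁻⁴ × 140) ≈ 4.286 K

4.3 K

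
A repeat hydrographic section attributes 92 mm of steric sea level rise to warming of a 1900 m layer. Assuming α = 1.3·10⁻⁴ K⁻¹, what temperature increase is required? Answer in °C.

ΔT = Δh/(αH) = 0.092 / (1.3×10⁻⁴ × 1900) ≈ 0.3725 °C

ΔT ≈ 0.37 °C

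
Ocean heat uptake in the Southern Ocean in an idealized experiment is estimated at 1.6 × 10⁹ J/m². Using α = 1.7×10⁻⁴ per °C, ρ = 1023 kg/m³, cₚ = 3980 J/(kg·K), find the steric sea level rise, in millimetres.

67 mm of thermosteric rise

Δh = αQ/(ρcₚ) = 1.7×10⁻⁴ × 1.6×10⁹ / (1023 × 3980) ≈ 0.066805 m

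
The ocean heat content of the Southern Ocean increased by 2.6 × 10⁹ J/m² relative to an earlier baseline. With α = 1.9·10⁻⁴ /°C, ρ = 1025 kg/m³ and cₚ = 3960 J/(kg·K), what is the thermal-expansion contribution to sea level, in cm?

Δh = αQ/(ρcₚ) = 1.9×10⁻⁴ × 2.6×10⁹ / (1025 × 3960) ≈ 0.12170 m

about 12 cm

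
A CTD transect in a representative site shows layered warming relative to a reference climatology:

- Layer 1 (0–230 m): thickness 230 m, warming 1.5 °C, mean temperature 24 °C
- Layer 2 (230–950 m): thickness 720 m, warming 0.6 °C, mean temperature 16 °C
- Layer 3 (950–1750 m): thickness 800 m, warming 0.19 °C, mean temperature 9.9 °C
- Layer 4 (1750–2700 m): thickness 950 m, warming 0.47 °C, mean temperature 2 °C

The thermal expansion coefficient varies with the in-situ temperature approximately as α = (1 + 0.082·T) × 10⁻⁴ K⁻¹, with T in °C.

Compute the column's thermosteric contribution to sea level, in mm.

Layer 1: α = (1 + 0.082×24)×10⁻⁴ = 2.968×10⁻⁴ K⁻¹
Layer 2: α = (1 + 0.082×16)×10⁻⁴ = 2.312×10⁻⁴ K⁻¹
Layer 3: α = (1 + 0.082×9.9)×10⁻⁴ = 1.8118×10⁻⁴ K⁻¹
Layer 4: α = (1 + 0.082×2)×10⁻⁴ = 1.164×10⁻⁴ K⁻¹
0–230 m: 230 × 1.5 × 2.968×10⁻⁴ = 0.102396 m
2.312×10⁻⁴ × 720 × 0.6 = 0.0998784 m
Layer 3: 1.8118×10⁻⁴ × 0.19 × 800 = 0.02753936 m
Layer 4: 0.47 × 1.164×10⁻⁴ × 950 = 0.0519726 m
Δh = 0.102396 + 0.0998784 + 0.02753936 + 0.0519726 = 0.28178636 m ≈ 282 mm

Δh = 282 mm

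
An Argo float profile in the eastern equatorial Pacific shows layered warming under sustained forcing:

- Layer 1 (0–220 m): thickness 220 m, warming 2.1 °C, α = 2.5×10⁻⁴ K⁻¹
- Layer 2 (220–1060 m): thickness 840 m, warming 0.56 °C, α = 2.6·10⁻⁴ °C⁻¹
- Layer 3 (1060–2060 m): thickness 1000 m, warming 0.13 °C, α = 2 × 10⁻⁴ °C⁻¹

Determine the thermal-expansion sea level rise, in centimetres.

Layer 1: 220 × 2.1 × 2.5×10⁻⁴ = 0.11550 m
220–1060 m: 2.6×10⁻⁴ × 0.56 × 840 = 0.122304 m
2×10⁻⁴ × 0.13 × 1000 = 0.02600 m
Δh = 0.11550 + 0.122304 + 0.02600 = 0.263804 m

Δh ≈ 26 cm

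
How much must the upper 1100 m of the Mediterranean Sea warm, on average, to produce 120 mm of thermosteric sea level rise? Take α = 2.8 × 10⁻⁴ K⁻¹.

0.390 K

ΔT = Δh/(αH) = 0.12 / (2.8×10⁻⁴ × 1100) ≈ 0.3896 K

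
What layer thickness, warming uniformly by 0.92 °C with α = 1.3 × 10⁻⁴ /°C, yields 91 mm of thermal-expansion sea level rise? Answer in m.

about 761 m

H = Δh/(αΔT) = 0.091 / (1.3×10⁻⁴ × 0.92) ≈ 760.9 m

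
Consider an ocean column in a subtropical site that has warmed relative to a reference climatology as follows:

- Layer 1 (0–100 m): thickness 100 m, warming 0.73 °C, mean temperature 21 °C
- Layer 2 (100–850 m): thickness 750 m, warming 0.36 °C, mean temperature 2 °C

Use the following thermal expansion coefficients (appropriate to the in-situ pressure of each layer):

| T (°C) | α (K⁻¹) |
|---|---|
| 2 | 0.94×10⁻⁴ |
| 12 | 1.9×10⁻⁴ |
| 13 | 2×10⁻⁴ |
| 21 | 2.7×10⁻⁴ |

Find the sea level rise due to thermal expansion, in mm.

Layer 1 at 21 °C → α = 2.7×10⁻⁴ K⁻¹
Layer 2 at 2 °C → α = 0.94×10⁻⁴ K⁻¹
Layer 1: 0.73 × 2.7×10⁻⁴ × 100 = 0.01971 m
Layer 2: 0.94×10⁻⁴ × 0.36 × 750 = 0.02538 m
Δh = 0.01971 + 0.02538 = 0.04509 m

about 45.1 mm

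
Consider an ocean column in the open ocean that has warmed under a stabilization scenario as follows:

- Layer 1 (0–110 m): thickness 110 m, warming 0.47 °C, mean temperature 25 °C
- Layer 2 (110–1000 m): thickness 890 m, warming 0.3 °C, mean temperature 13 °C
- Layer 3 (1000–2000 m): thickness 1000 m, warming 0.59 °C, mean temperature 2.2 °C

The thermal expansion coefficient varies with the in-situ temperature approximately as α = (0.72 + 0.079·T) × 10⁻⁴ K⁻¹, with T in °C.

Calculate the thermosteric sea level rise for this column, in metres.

0.113 m

Layer 1: α = (0.72 + 0.079×25)×10⁻⁴ = 2.695×10⁻⁴ K⁻¹
Layer 2: α = (0.72 + 0.079×13)×10⁻⁴ = 1.747×10⁻⁴ K⁻¹
Layer 3: α = (0.72 + 0.079×2.2)×10⁻⁴ = 0.8938×10⁻⁴ K⁻¹
2.695×10⁻⁴ × 0.47 × 110 = 0.01393315 m
Layer 2: 1.747×10⁻⁴ × 890 × 0.3 = 0.0466449 m
1000–2000 m: 1000 × 0.8938×10⁻⁴ × 0.59 = 0.0527342 m
Δh = 0.01393315 + 0.0466449 + 0.0527342 = 0.11331225 m ≈ 0.113 m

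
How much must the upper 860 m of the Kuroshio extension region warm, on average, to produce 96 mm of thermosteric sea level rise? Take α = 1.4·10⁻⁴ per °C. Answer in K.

ΔT = Δh/(αH) = 0.096 / (1.4×10⁻⁴ × 860) ≈ 0.7973 K

about 0.80 K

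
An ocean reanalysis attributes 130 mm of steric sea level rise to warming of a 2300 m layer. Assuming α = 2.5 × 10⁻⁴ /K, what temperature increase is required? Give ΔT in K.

about 0.23 K

ΔT = Δh/(αH) = 0.13 / (2.5×10⁻⁴ × 2300) ≈ 0.2261 K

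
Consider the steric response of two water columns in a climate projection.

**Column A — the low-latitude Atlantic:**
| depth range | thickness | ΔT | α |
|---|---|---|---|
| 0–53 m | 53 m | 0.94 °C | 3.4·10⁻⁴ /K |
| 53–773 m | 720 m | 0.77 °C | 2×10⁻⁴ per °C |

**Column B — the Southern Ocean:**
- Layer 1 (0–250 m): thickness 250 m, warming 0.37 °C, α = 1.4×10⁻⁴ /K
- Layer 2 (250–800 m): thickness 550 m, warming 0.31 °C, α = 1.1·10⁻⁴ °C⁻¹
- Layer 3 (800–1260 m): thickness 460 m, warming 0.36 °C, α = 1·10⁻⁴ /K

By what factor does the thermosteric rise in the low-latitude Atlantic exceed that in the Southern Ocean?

A Layer 1: 53 × 0.94 × 3.4×10⁻⁴ = 0.0169388 m
A 2×10⁻⁴ × 720 × 0.77 = 0.11088 m
A total: 0.1278188 m
B 250 × 0.37 × 1.4×10⁻⁴ = 0.01295 m
B 250–800 m: 550 × 0.31 × 1.1×10⁻⁴ = 0.018755 m
B 800–1260 m: 1×10⁻⁴ × 0.36 × 460 = 0.01656 m
B total: 0.048265 m
Ratio: 0.1278188 / 0.048265 ≈ 2.648

≈ 2.65×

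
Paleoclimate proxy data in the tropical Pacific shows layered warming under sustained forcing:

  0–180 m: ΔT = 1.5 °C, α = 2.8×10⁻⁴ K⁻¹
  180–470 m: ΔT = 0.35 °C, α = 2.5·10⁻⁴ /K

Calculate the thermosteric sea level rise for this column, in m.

about 0.101 m

180 × 2.8×10⁻⁴ × 1.5 = 0.07560 m
180–470 m: 290 × 2.5×10⁻⁴ × 0.35 = 0.025375 m
Δh = 0.07560 + 0.025375 = 0.100975 m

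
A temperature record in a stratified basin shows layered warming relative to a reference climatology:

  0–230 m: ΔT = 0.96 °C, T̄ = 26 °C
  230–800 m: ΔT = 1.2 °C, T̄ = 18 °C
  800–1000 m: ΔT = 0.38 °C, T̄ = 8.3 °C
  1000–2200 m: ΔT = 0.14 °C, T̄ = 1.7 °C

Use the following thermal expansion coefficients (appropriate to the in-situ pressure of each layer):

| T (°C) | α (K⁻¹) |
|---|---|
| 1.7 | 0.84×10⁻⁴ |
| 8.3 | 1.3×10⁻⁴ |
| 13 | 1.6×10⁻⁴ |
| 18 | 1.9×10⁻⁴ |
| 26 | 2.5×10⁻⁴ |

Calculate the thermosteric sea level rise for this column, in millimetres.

Layer 1 at 26 °C → α = 2.5×10⁻⁴ K⁻¹
Layer 2 at 18 °C → α = 1.9×10⁻⁴ K⁻¹
Layer 3 at 8.3 °C → α = 1.3×10⁻⁴ K⁻¹
Layer 4 at 1.7 °C → α = 0.84×10⁻⁴ K⁻¹
0–230 m: 2.5×10⁻⁴ × 0.96 × 230 = 0.05520 m
1.9×10⁻⁴ × 1.2 × 570 = 0.12996 m
200 × 1.3×10⁻⁴ × 0.38 = 0.00988 m
1000–2200 m: 0.14 × 0.84×10⁻⁴ × 1200 = 0.014112 m
Δh = 0.05520 + 0.12996 + 0.00988 + 0.014112 = 0.209152 m

209 mm of thermosteric rise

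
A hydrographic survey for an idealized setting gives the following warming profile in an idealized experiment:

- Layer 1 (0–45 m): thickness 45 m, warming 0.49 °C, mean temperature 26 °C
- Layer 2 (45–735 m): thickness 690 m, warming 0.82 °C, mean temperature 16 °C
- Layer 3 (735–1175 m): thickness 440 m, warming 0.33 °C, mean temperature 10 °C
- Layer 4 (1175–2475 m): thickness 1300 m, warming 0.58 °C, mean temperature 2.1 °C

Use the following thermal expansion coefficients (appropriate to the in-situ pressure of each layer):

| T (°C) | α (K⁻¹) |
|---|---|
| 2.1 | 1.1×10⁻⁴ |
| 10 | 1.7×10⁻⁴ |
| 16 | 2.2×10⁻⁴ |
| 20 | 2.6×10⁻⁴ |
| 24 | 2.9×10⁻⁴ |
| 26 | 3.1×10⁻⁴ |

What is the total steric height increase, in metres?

Layer 1 at 26 °C → α = 3.1×10⁻⁴ K⁻¹
Layer 2 at 16 °C → α = 2.2×10⁻⁴ K⁻¹
Layer 3 at 10 °C → α = 1.7×10⁻⁴ K⁻¹
Layer 4 at 2.1 °C → α = 1.1×10⁻⁴ K⁻¹
3.1×10⁻⁴ × 45 × 0.49 = 0.0068355 m
Layer 2: 2.2×10⁻⁴ × 0.82 × 690 = 0.124476 m
735–1175 m: 0.33 × 1.7×10⁻⁴ × 440 = 0.024684 m
Layer 4: 0.58 × 1.1×10⁻⁴ × 1300 = 0.08294 m
Δh = 0.0068355 + 0.124476 + 0.024684 + 0.08294 = 0.2389355 m

0.239 m of thermosteric rise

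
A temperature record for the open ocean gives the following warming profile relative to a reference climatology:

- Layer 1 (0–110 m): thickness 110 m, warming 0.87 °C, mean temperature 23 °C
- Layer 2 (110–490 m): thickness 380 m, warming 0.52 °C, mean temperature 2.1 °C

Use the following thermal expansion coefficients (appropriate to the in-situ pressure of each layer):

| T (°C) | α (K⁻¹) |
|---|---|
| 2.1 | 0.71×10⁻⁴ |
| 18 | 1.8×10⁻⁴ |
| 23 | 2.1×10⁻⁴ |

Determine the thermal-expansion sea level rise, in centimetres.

3.41 cm of thermosteric rise

Layer 1 at 23 °C → α = 2.1×10⁻⁴ K⁻¹
Layer 2 at 2.1 °C → α = 0.71×10⁻⁴ K⁻¹
2.1×10⁻⁴ × 110 × 0.87 = 0.020097 m
110–490 m: 380 × 0.52 × 0.71×10⁻⁴ = 0.0140296 m
Δh = 0.020097 + 0.0140296 = 0.0341266 m ≈ 3.41 cm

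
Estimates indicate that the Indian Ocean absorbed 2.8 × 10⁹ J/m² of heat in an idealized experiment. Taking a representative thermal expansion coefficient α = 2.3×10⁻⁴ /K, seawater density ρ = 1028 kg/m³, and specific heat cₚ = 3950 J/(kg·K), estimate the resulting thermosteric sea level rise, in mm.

Δh = αQ/(ρcₚ) = 2.3×10⁻⁴ × 2.8×10⁹ / (1028 × 3950) ≈ 0.15860 m

159 mm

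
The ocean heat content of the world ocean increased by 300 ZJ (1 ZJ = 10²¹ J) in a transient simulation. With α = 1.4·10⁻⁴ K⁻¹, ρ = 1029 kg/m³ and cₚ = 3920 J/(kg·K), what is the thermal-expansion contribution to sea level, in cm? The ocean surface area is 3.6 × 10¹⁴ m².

Δh = 2.89 cm

Per unit area: Q = 300×10²¹ / (3.6×10¹⁴) ≈ 8.333×10⁸ J/m²
Δh = αQ/(ρcₚ) = 1.4×10⁻⁴ × 8.333×10⁸ / (1029 × 3920) ≈ 0.028922 m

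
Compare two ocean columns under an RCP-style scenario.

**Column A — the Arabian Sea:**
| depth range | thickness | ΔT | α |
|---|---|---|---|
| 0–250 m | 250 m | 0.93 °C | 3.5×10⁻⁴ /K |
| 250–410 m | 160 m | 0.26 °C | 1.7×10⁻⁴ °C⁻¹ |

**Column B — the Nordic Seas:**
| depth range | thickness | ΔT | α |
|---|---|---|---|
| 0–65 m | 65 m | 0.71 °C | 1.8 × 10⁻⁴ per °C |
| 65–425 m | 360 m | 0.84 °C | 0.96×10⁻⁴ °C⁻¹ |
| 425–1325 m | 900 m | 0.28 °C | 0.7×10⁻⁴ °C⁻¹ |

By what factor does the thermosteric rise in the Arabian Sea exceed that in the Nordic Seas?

a factor of 1.6

A 3.5×10⁻⁴ × 0.93 × 250 = 0.081375 m
A 0.26 × 1.7×10⁻⁴ × 160 = 0.007072 m
A total: 0.088447 m
B 0–65 m: 0.71 × 65 × 1.8×10⁻⁴ = 0.008307 m
B Layer 2: 0.84 × 0.96×10⁻⁴ × 360 = 0.0290304 m
B 0.7×10⁻⁴ × 900 × 0.28 = 0.01764 m
B total: 0.0549774 m
Ratio: 0.088447 / 0.0549774 ≈ 1.609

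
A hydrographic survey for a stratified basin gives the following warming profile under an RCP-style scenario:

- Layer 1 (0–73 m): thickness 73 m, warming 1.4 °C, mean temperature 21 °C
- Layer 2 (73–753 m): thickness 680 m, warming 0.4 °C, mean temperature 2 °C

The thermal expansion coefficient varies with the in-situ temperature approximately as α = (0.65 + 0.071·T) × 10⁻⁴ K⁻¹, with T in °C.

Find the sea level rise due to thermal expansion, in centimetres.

4.3 cm of thermosteric rise

Layer 1: α = (0.65 + 0.071×21)×10⁻⁴ = 2.141×10⁻⁴ K⁻¹
Layer 2: α = (0.65 + 0.071×2)×10⁻⁴ = 0.792×10⁻⁴ K⁻¹
73 × 2.141×10⁻⁴ × 1.4 = 0.02188102 m
0.4 × 680 × 0.792×10⁻⁴ = 0.0215424 m
Δh = 0.02188102 + 0.0215424 = 0.04342342 m ≈ 4.3 cm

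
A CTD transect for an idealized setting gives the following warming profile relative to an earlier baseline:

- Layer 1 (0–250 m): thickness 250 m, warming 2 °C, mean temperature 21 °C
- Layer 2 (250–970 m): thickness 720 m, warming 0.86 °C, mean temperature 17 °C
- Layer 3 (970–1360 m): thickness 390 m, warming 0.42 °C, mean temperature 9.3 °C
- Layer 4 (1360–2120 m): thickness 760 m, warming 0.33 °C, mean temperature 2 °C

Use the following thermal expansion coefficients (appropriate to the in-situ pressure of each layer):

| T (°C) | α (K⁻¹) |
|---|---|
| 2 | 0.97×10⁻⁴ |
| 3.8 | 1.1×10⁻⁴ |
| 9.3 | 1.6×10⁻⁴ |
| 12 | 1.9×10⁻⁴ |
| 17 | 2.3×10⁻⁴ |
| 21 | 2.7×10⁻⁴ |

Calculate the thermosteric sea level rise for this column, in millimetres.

Layer 1 at 21 °C → α = 2.7×10⁻⁴ K⁻¹
Layer 2 at 17 °C → α = 2.3×10⁻⁴ K⁻¹
Layer 3 at 9.3 °C → α = 1.6×10⁻⁴ K⁻¹
Layer 4 at 2 °C → α = 0.97×10⁻⁴ K⁻¹
2 × 2.7×10⁻⁴ × 250 = 0.13500 m
Layer 2: 2.3×10⁻⁴ × 720 × 0.86 = 0.142416 m
Layer 3: 0.42 × 390 × 1.6×10⁻⁴ = 0.026208 m
760 × 0.33 × 0.97×10⁻⁴ = 0.0243276 m
Δh = 0.13500 + 0.142416 + 0.026208 + 0.0243276 = 0.3279516 m ≈ 328 mm

Δh ≈ 328 mm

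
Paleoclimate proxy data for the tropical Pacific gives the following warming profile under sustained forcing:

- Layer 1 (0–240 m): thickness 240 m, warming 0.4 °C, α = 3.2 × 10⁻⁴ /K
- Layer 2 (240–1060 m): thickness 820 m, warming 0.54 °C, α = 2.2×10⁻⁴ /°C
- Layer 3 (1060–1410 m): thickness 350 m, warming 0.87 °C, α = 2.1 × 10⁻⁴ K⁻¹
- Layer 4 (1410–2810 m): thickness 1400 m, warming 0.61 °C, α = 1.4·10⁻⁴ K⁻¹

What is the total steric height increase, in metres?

240 × 0.4 × 3.2×10⁻⁴ = 0.03072 m
0.54 × 2.2×10⁻⁴ × 820 = 0.097416 m
Layer 3: 2.1×10⁻⁴ × 350 × 0.87 = 0.063945 m
Layer 4: 0.61 × 1.4×10⁻⁴ × 1400 = 0.11956 m
Δh = 0.03072 + 0.097416 + 0.063945 + 0.11956 = 0.311641 m

0.31 m of thermosteric rise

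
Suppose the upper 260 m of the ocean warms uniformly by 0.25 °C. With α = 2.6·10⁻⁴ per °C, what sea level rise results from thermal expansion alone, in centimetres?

Δh = 1.69 cm

Δh = αΔT·H = 2.6×10⁻⁴ × 0.25 × 260 = 0.01690 m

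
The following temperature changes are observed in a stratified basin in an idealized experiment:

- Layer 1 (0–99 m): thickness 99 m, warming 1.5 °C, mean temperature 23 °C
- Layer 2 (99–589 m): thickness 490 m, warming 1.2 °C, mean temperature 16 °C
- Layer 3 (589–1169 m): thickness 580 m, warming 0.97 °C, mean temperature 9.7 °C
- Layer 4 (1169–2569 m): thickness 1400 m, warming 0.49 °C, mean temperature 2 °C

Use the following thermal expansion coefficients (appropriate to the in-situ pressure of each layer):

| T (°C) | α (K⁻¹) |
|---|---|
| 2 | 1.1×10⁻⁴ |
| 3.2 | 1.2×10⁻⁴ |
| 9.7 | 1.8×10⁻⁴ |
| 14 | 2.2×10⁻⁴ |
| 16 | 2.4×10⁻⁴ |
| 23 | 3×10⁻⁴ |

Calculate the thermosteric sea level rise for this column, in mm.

about 362 mm

Layer 1 at 23 °C → α = 3×10⁻⁴ K⁻¹
Layer 2 at 16 °C → α = 2.4×10⁻⁴ K⁻¹
Layer 3 at 9.7 °C → α = 1.8×10⁻⁴ K⁻¹
Layer 4 at 2 °C → α = 1.1×10⁻⁴ K⁻¹
0–99 m: 3×10⁻⁴ × 1.5 × 99 = 0.04455 m
Layer 2: 2.4×10⁻⁴ × 1.2 × 490 = 0.14112 m
Layer 3: 580 × 1.8×10⁻⁴ × 0.97 = 0.101268 m
0.49 × 1.1×10⁻⁴ × 1400 = 0.07546 m
Δh = 0.04455 + 0.14112 + 0.101268 + 0.07546 = 0.362398 m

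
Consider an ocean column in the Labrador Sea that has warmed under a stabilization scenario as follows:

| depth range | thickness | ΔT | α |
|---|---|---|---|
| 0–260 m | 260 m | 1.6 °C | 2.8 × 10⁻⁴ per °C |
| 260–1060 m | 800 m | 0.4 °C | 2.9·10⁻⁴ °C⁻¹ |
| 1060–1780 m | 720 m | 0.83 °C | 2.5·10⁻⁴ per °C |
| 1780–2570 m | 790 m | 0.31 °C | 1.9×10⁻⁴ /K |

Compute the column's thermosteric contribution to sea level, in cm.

40.5 cm of thermosteric rise

0–260 m: 260 × 1.6 × 2.8×10⁻⁴ = 0.11648 m
Layer 2: 800 × 0.4 × 2.9×10⁻⁴ = 0.09280 m
Layer 3: 2.5×10⁻⁴ × 720 × 0.83 = 0.14940 m
790 × 1.9×10⁻⁴ × 0.31 = 0.046531 m
Δh = 0.11648 + 0.09280 + 0.14940 + 0.046531 = 0.405211 m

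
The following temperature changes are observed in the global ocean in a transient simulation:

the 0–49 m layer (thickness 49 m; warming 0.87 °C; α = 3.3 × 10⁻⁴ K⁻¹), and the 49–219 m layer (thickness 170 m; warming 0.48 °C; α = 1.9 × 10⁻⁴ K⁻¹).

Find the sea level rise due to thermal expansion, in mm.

Layer 1: 3.3×10⁻⁴ × 0.87 × 49 = 0.0140679 m
49–219 m: 170 × 1.9×10⁻⁴ × 0.48 = 0.015504 m
Δh = 0.0140679 + 0.015504 = 0.0295719 m

about 29.6 mm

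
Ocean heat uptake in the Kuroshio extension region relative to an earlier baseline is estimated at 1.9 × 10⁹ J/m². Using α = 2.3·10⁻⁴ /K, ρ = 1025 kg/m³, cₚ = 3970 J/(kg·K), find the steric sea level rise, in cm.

11 cm of thermosteric rise

Δh = αQ/(ρcₚ) = 2.3×10⁻⁴ × 1.9×10⁹ / (1025 × 3970) ≈ 0.10739 m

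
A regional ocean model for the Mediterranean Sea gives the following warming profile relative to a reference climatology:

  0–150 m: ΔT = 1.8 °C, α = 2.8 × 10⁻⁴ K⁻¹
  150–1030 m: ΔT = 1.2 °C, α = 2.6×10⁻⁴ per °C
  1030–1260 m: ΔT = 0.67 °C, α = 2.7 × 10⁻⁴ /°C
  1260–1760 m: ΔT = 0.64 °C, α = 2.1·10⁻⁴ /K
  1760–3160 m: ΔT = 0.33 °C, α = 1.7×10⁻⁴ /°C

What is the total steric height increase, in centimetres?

53.8 cm

Layer 1: 1.8 × 150 × 2.8×10⁻⁴ = 0.07560 m
Layer 2: 1.2 × 2.6×10⁻⁴ × 880 = 0.27456 m
0.67 × 2.7×10⁻⁴ × 230 = 0.041607 m
1260–1760 m: 2.1×10⁻⁴ × 500 × 0.64 = 0.06720 m
1400 × 0.33 × 1.7×10⁻⁴ = 0.07854 m
Δh = 0.07560 + 0.27456 + 0.041607 + 0.06720 + 0.07854 = 0.537507 m ≈ 53.8 cm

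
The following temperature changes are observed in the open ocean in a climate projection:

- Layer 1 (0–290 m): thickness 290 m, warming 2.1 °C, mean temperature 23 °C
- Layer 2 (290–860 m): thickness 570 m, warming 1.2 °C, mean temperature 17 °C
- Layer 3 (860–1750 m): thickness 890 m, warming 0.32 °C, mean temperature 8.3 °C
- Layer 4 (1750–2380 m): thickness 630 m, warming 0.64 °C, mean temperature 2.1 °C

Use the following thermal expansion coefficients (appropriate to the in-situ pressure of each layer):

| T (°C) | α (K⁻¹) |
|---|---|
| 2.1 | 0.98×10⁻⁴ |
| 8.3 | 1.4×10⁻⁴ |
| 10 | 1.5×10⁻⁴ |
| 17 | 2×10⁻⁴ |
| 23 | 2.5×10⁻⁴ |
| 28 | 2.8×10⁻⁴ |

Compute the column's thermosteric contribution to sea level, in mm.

Layer 1 at 23 °C → α = 2.5×10⁻⁴ K⁻¹
Layer 2 at 17 °C → α = 2×10⁻⁴ K⁻¹
Layer 3 at 8.3 °C → α = 1.4×10⁻⁴ K⁻¹
Layer 4 at 2.1 °C → α = 0.98×10⁻⁴ K⁻¹
2.5×10⁻⁴ × 2.1 × 290 = 0.15225 m
290–860 m: 570 × 1.2 × 2×10⁻⁴ = 0.13680 m
1.4×10⁻⁴ × 0.32 × 890 = 0.039872 m
630 × 0.64 × 0.98×10⁻⁴ = 0.0395136 m
Δh = 0.15225 + 0.13680 + 0.039872 + 0.0395136 = 0.3684356 m ≈ 368 mm

Δh ≈ 368 mm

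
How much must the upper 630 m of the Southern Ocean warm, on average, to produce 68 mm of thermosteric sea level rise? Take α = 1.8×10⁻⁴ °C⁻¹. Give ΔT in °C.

ΔT ≈ 0.60 °C

ΔT = Δh/(αH) = 0.068 / (1.8×10⁻⁴ × 630) ≈ 0.5996 °C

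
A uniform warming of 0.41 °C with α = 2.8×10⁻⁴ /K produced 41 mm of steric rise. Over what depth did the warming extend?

H ≈ 357 m

H = Δh/(αΔT) = 0.041 / (2.8×10⁻⁴ × 0.41) ≈ 357.1 m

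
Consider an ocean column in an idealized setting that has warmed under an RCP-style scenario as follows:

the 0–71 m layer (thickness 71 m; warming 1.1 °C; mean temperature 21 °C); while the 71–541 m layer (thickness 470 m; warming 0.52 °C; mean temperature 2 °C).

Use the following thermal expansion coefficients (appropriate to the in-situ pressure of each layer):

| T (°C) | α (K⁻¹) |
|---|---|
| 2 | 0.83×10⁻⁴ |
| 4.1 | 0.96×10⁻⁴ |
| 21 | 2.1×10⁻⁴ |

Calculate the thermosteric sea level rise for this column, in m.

Layer 1 at 21 °C → α = 2.1×10⁻⁴ K⁻¹
Layer 2 at 2 °C → α = 0.83×10⁻⁴ K⁻¹
Layer 1: 71 × 2.1×10⁻⁴ × 1.1 = 0.016401 m
71–541 m: 0.83×10⁻⁴ × 0.52 × 470 = 0.0202852 m
Δh = 0.016401 + 0.0202852 = 0.0366862 m

0.0367 m of thermosteric rise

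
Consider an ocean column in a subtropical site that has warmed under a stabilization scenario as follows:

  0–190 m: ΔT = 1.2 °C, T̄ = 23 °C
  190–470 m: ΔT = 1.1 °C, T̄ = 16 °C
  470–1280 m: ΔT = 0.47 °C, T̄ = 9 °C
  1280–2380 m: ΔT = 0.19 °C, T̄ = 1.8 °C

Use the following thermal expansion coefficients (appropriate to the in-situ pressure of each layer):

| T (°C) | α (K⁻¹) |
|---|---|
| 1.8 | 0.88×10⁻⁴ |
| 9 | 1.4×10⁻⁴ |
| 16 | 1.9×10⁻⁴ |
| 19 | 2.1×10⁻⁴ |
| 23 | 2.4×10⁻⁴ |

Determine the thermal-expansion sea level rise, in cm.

18.5 cm

Layer 1 at 23 °C → α = 2.4×10⁻⁴ K⁻¹
Layer 2 at 16 °C → α = 1.9×10⁻⁴ K⁻¹
Layer 3 at 9 °C → α = 1.4×10⁻⁴ K⁻¹
Layer 4 at 1.8 °C → α = 0.88×10⁻⁴ K⁻¹
Layer 1: 190 × 2.4×10⁻⁴ × 1.2 = 0.05472 m
1.9×10⁻⁴ × 280 × 1.1 = 0.05852 m
Layer 3: 810 × 0.47 × 1.4×10⁻⁴ = 0.053298 m
0.88×10⁻⁴ × 0.19 × 1100 = 0.018392 m
Δh = 0.05472 + 0.05852 + 0.053298 + 0.018392 = 0.18493 m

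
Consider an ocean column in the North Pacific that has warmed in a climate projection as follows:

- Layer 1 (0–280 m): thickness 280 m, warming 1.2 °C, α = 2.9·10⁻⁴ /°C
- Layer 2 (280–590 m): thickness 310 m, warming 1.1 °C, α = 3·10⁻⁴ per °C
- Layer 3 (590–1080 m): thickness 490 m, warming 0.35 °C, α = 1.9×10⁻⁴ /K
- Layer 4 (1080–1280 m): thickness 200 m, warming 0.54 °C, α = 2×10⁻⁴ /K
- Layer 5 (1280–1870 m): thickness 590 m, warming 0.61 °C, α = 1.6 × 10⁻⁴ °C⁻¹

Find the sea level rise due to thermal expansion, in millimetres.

about 310 mm

Layer 1: 1.2 × 280 × 2.9×10⁻⁴ = 0.09744 m
280–590 m: 310 × 1.1 × 3×10⁻⁴ = 0.10230 m
590–1080 m: 0.35 × 490 × 1.9×10⁻⁴ = 0.032585 m
1080–1280 m: 2×10⁻⁴ × 200 × 0.54 = 0.02160 m
Layer 5: 1.6×10⁻⁴ × 590 × 0.61 = 0.057584 m
Δh = 0.09744 + 0.10230 + 0.032585 + 0.02160 + 0.057584 = 0.311509 m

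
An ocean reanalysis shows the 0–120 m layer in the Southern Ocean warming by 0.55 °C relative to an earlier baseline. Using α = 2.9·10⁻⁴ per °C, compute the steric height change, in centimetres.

1.91 cm of thermosteric rise

Δh = αΔT·H = 2.9×10⁻⁴ × 0.55 × 120 = 0.01914 m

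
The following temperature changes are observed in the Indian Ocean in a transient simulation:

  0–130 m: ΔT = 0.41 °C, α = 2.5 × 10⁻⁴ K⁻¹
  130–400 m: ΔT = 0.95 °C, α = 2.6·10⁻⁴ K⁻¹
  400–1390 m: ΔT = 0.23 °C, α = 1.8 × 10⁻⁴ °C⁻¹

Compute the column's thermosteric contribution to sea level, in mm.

Δh ≈ 121 mm

Layer 1: 0.41 × 130 × 2.5×10⁻⁴ = 0.013325 m
0.95 × 270 × 2.6×10⁻⁴ = 0.06669 m
400–1390 m: 1.8×10⁻⁴ × 0.23 × 990 = 0.040986 m
Δh = 0.013325 + 0.06669 + 0.040986 = 0.121001 m ≈ 121 mm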